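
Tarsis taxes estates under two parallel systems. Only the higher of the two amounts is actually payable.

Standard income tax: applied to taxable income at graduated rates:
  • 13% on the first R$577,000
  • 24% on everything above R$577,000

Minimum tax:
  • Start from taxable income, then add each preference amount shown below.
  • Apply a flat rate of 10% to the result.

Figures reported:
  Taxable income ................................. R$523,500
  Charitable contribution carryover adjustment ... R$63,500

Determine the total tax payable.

R$68,055

Minimum tax:
  Adjusted income: R$523,500 + R$63,500 = R$587,000
  R$587,000 × 10% = R$58,700

Standard income tax:
  R$523,500 × 13% = R$68,055

R$68,055 > R$58,700, so the standard income tax governs.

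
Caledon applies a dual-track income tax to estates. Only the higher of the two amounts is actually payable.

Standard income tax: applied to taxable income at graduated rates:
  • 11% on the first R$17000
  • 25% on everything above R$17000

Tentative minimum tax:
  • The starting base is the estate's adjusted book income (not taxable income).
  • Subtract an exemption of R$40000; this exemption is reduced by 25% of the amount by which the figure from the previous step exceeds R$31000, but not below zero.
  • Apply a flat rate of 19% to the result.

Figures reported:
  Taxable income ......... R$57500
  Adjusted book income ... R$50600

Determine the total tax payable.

R$11995

Tentative minimum tax:
  Base (adjusted book income): R$50600
  Exemption: R$40000 − 25% × (R$50600 − R$31000) = R$40000 − R$4900 = R$35100
  Base: R$50600 − R$35100 = R$15500
  R$15500 × 19% = R$2945

Standard income tax:
  R$17000 × 11% = R$1870
  R$40500 × 25% = R$10125
  → R$11995

R$11995 > R$2945, so the standard income tax governs.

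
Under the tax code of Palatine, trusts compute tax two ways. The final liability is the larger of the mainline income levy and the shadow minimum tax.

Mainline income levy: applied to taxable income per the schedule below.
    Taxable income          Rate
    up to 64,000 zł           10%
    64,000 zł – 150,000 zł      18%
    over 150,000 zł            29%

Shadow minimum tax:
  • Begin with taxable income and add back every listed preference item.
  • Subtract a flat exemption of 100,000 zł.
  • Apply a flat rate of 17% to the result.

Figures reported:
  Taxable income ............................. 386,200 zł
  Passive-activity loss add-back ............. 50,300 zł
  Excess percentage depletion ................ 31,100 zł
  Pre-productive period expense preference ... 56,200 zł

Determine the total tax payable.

90,378 zł

Shadow minimum tax:
  Adjusted income: 386,200 zł + 50,300 zł + 31,100 zł + 56,200 zł = 523,800 zł
  Less exemption 100,000 zł → base 423,800 zł
  423,800 zł × 17% = 72,046 zł

Mainline income levy:
  64,000 zł × 10% = 6,400 zł
  86,000 zł × 18% = 15,480 zł
  236,200 zł × 29% = 68,498 zł
  → 90,378 zł

90,378 zł > 72,046 zł, so the mainline income levy governs.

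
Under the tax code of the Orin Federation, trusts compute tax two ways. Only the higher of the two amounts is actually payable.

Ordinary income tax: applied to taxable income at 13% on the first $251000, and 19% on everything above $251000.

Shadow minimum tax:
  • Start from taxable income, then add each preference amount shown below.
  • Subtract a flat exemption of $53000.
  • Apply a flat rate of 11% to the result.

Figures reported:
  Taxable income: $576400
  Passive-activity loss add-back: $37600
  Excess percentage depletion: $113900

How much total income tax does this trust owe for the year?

Ordinary income tax:
  $251000 × 13% = $32630
  $325400 × 19% = $61826
  → $94456

Shadow minimum tax:
  Adjusted income: $576400 + $37600 + $113900 = $727900
  Less exemption $53000 → base $674900
  $674900 × 11% = $74239

$94456 > $74239, so the ordinary income tax governs.

$94456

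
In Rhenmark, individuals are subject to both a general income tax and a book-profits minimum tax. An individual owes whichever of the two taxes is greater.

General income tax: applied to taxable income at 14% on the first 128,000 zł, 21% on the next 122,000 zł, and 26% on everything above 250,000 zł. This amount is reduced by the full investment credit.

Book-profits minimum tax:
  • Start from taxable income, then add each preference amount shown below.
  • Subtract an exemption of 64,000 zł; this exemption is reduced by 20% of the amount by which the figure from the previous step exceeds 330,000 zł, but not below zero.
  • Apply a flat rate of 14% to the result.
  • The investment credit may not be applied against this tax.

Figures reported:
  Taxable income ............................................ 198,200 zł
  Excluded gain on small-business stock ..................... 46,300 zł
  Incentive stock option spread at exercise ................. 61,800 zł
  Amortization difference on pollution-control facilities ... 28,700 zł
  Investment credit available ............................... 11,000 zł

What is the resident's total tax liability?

38,080 zł

Book-profits minimum tax:
  Adjusted income: 198,200 zł + 46,300 zł + 61,800 zł + 28,700 zł = 335,000 zł
  Exemption: 64,000 zł − 20% × (335,000 zł − 330,000 zł) = 64,000 zł − 1,000 zł = 63,000 zł
  Base: 335,000 zł − 63,000 zł = 272,000 zł
  272,000 zł × 14% = 38,080 zł

General income tax:
  128,000 zł × 14% = 17,920 zł
  70,200 zł × 21% = 14,742 zł
  → 32,662 zł
  Less investment credit 11,000 zł → 21,662 zł

38,080 zł > 21,662 zł, so the book-profits minimum tax is the binding amount.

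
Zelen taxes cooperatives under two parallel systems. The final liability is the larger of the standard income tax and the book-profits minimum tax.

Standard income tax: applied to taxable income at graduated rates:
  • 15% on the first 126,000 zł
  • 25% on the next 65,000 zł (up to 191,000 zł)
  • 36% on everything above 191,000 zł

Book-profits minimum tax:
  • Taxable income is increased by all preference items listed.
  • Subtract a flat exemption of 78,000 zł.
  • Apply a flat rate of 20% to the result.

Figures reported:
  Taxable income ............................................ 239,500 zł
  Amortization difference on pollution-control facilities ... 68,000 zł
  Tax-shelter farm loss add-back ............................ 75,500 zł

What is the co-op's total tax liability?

Book-profits minimum tax:
  Adjusted income: 239,500 zł + 68,000 zł + 75,500 zł = 383,000 zł
  Less exemption 78,000 zł → base 305,000 zł
  305,000 zł × 20% = 61,000 zł

Standard income tax:
  126,000 zł × 15% = 18,900 zł
  65,000 zł × 25% = 16,250 zł
  48,500 zł × 36% = 17,460 zł
  → 52,610 zł

61,000 zł > 52,610 zł, so the book-profits minimum tax is the binding amount.

61,000 zł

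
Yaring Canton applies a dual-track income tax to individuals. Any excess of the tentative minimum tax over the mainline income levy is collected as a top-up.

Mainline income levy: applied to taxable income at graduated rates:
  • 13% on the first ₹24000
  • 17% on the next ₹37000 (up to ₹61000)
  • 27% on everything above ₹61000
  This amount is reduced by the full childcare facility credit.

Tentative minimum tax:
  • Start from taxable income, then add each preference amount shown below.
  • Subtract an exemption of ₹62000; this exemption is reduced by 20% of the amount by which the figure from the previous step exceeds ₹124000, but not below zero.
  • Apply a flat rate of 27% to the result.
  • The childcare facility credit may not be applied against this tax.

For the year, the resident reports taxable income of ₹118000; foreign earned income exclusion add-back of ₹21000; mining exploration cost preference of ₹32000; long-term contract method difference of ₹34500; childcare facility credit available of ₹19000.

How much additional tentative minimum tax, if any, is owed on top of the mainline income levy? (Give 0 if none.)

Tentative minimum tax:
  Adjusted income: ₹118000 + ₹21000 + ₹32000 + ₹34500 = ₹205500
  Exemption: ₹62000 − 20% × (₹205500 − ₹124000) = ₹62000 − ₹16300 = ₹45700
  Base: ₹205500 − ₹45700 = ₹159800
  ₹159800 × 27% = ₹43146

Mainline income levy:
  ₹24000 × 13% = ₹3120
  ₹37000 × 17% = ₹6290
  ₹57000 × 27% = ₹15390
  → ₹24800
  Less childcare facility credit ₹19000 → ₹5800

Excess of tentative minimum tax over mainline income levy: ₹43146 − ₹5800 = ₹37346.

₹37346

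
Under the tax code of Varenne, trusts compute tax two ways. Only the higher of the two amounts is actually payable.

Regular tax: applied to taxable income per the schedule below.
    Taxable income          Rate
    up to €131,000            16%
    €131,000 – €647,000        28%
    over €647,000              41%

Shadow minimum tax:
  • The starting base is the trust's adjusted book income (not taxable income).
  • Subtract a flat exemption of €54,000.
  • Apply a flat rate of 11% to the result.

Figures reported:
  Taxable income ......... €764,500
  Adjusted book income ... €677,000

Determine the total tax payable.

Shadow minimum tax:
  Base (adjusted book income): €677,000
  Less exemption €54,000 → base €623,000
  €623,000 × 11% = €68,530

Regular tax:
  €131,000 × 16% = €20,960
  €516,000 × 28% = €144,480
  €117,500 × 41% = €48,175
  → €213,615

€213,615 > €68,530, so the regular tax governs.

€213,615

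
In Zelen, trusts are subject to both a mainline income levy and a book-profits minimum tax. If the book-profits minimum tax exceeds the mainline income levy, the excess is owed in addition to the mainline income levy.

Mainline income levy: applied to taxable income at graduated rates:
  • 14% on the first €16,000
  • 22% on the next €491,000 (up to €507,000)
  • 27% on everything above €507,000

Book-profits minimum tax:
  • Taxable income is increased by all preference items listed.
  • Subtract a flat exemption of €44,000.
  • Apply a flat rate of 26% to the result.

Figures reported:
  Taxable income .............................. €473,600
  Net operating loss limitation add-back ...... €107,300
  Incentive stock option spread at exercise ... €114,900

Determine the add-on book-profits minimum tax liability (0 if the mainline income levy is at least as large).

€66,556

Book-profits minimum tax:
  Adjusted income: €473,600 + €107,300 + €114,900 = €695,800
  Less exemption €44,000 → base €651,800
  €651,800 × 26% = €169,468

Mainline income levy:
  €16,000 × 14% = €2,240
  €457,600 × 22% = €100,672
  → €102,912

Excess of book-profits minimum tax over mainline income levy: €169,468 − €102,912 = €66,556.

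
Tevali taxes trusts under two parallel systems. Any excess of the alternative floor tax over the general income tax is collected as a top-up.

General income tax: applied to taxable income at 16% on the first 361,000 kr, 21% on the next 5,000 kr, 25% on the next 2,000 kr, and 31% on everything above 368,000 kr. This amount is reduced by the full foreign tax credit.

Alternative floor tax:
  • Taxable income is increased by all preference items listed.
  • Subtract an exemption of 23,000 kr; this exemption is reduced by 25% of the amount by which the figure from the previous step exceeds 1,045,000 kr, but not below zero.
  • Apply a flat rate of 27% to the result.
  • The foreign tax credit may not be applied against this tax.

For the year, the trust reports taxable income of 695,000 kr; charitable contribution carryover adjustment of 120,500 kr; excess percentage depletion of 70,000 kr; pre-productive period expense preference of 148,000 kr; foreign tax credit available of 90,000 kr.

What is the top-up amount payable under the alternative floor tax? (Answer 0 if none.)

202,155 kr

General income tax:
  361,000 kr × 16% = 57,760 kr
  5,000 kr × 21% = 1,050 kr
  2,000 kr × 25% = 500 kr
  327,000 kr × 31% = 101,370 kr
  → 160,680 kr
  Less foreign tax credit 90,000 kr → 70,680 kr

Alternative floor tax:
  Adjusted income: 695,000 kr + 120,500 kr + 70,000 kr + 148,000 kr = 1,033,500 kr
  Exemption: 1,033,500 kr ≤ 1,045,000 kr, so full 23,000 kr applies
  Base: 1,033,500 kr − 23,000 kr = 1,010,500 kr
  1,010,500 kr × 27% = 272,835 kr

Excess of alternative floor tax over general income tax: 272,835 kr − 70,680 kr = 202,155 kr.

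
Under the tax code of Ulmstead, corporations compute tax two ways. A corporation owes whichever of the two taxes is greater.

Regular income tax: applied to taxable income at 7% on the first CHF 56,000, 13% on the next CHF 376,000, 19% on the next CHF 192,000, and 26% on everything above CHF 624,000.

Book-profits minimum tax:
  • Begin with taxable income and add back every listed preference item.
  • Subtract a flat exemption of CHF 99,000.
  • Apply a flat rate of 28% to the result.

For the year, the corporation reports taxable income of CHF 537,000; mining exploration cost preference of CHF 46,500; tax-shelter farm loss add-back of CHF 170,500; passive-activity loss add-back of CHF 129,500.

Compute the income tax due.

Regular income tax:
  CHF 56,000 × 7% = CHF 3,920
  CHF 376,000 × 13% = CHF 48,880
  CHF 105,000 × 19% = CHF 19,950
  → CHF 72,750

Book-profits minimum tax:
  Adjusted income: CHF 537,000 + CHF 46,500 + CHF 170,500 + CHF 129,500 = CHF 883,500
  Less exemption CHF 99,000 → base CHF 784,500
  CHF 784,500 × 28% = CHF 219,660

CHF 219,660 > CHF 72,750, so the book-profits minimum tax is the binding amount.

CHF 219,660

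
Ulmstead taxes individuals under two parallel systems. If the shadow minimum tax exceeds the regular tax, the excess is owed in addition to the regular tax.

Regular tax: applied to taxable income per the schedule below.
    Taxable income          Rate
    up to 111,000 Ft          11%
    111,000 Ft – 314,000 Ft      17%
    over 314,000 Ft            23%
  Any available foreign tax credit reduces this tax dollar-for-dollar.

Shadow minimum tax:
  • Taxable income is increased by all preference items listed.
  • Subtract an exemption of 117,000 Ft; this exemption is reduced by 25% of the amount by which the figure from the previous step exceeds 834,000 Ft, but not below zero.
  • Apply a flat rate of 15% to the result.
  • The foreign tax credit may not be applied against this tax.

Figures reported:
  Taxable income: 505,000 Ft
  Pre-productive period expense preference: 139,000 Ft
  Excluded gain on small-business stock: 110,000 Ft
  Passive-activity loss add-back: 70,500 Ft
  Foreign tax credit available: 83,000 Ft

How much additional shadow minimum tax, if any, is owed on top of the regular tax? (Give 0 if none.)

Shadow minimum tax:
  Adjusted income: 505,000 Ft + 139,000 Ft + 110,000 Ft + 70,500 Ft = 824,500 Ft
  Exemption: 824,500 Ft ≤ 834,000 Ft, so full 117,000 Ft applies
  Base: 824,500 Ft − 117,000 Ft = 707,500 Ft
  707,500 Ft × 15% = 106,125 Ft

Regular tax:
  111,000 Ft × 11% = 12,210 Ft
  203,000 Ft × 17% = 34,510 Ft
  191,000 Ft × 23% = 43,930 Ft
  → 90,650 Ft
  Less foreign tax credit 83,000 Ft → 7,650 Ft

Excess of shadow minimum tax over regular tax: 106,125 Ft − 7,650 Ft = 98,475 Ft.

98,475 Ft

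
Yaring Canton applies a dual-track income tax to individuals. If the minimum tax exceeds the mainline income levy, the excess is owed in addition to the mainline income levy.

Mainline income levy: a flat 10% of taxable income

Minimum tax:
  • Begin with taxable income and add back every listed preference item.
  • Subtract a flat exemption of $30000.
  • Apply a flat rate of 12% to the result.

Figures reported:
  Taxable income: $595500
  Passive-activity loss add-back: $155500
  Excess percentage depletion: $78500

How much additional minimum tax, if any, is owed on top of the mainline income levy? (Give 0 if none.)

Minimum tax:
  Adjusted income: $595500 + $155500 + $78500 = $829500
  Less exemption $30000 → base $799500
  $799500 × 12% = $95940

Mainline income levy:
  $595500 × 10% = $59550

Excess of minimum tax over mainline income levy: $95940 − $59550 = $36390.

$36390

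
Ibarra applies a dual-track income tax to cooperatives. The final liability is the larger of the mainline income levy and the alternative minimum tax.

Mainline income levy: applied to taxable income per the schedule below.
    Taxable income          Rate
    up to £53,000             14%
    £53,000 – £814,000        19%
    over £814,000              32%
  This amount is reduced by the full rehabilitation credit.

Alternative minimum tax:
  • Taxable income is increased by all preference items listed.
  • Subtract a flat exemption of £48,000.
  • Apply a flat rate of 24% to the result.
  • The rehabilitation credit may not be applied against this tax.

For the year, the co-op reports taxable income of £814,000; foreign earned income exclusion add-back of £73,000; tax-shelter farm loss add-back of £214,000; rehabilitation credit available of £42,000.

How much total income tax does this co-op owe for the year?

£252,720

Alternative minimum tax:
  Adjusted income: £814,000 + £73,000 + £214,000 = £1,101,000
  Less exemption £48,000 → base £1,053,000
  £1,053,000 × 24% = £252,720

Mainline income levy:
  £53,000 × 14% = £7,420
  £761,000 × 19% = £144,590
  → £152,010
  Less rehabilitation credit £42,000 → £110,010

£252,720 > £110,010, so the alternative minimum tax is the binding amount.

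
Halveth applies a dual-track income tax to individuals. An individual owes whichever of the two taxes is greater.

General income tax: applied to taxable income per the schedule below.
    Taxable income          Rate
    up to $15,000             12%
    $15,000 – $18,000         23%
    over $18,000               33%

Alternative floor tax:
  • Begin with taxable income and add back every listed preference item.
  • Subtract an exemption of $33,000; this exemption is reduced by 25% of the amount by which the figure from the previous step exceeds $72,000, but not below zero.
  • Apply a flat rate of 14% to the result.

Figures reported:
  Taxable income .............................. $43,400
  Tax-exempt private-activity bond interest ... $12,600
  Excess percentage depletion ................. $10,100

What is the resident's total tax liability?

$10,872

General income tax:
  $15,000 × 12% = $1,800
  $3,000 × 23% = $690
  $25,400 × 33% = $8,382
  → $10,872

Alternative floor tax:
  Adjusted income: $43,400 + $12,600 + $10,100 = $66,100
  Exemption: $66,100 ≤ $72,000, so full $33,000 applies
  Base: $66,100 − $33,000 = $33,100
  $33,100 × 14% = $4,634

$10,872 > $4,634, so the general income tax governs.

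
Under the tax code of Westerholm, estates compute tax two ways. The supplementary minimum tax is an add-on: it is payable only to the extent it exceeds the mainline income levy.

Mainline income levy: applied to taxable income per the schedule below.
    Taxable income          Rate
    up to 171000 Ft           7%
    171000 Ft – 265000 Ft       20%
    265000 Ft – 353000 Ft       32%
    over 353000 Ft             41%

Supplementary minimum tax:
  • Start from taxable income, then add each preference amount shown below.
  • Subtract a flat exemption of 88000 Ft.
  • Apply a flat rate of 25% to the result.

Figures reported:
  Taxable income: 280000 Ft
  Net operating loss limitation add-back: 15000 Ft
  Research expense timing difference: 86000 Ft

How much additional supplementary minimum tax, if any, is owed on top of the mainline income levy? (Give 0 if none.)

37680 Ft

Supplementary minimum tax:
  Adjusted income: 280000 Ft + 15000 Ft + 86000 Ft = 381000 Ft
  Less exemption 88000 Ft → base 293000 Ft
  293000 Ft × 25% = 73250 Ft

Mainline income levy:
  171000 Ft × 7% = 11970 Ft
  94000 Ft × 20% = 18800 Ft
  15000 Ft × 32% = 4800 Ft
  → 35570 Ft

Excess of supplementary minimum tax over mainline income levy: 73250 Ft − 35570 Ft = 37680 Ft.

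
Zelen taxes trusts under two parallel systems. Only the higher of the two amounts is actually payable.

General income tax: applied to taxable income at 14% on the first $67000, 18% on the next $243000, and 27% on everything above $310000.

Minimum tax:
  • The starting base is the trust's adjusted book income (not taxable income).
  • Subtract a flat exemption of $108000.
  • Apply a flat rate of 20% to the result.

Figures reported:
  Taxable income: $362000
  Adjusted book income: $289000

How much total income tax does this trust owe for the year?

$67160

Minimum tax:
  Base (adjusted book income): $289000
  Less exemption $108000 → base $181000
  $181000 × 20% = $36200

General income tax:
  $67000 × 14% = $9380
  $243000 × 18% = $43740
  $52000 × 27% = $14040
  → $67160

$67160 > $36200, so the general income tax governs.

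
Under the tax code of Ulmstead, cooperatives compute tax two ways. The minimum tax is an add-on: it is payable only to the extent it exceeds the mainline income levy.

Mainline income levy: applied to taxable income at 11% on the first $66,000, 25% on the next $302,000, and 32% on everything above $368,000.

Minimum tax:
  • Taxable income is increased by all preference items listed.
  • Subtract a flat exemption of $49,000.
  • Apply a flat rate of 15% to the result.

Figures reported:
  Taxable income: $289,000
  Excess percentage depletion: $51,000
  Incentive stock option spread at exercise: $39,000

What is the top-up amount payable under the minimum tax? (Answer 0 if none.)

Mainline income levy:
  $66,000 × 11% = $7,260
  $223,000 × 25% = $55,750
  → $63,010

Minimum tax:
  Adjusted income: $289,000 + $51,000 + $39,000 = $379,000
  Less exemption $49,000 → base $330,000
  $330,000 × 15% = $49,500

$49,500 ≤ $63,010, so no add-on is due.

$0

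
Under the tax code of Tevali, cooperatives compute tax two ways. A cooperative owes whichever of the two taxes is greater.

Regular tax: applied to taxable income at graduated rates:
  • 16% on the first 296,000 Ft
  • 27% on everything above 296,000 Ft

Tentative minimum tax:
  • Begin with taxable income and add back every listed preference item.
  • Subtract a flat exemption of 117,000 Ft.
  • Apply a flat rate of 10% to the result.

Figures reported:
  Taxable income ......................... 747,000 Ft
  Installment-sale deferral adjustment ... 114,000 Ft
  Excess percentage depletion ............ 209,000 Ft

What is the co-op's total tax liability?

Tentative minimum tax:
  Adjusted income: 747,000 Ft + 114,000 Ft + 209,000 Ft = 1,070,000 Ft
  Less exemption 117,000 Ft → base 953,000 Ft
  953,000 Ft × 10% = 95,300 Ft

Regular tax:
  296,000 Ft × 16% = 47,360 Ft
  451,000 Ft × 27% = 121,770 Ft
  → 169,130 Ft

169,130 Ft > 95,300 Ft, so the regular tax governs.

169,130 Ft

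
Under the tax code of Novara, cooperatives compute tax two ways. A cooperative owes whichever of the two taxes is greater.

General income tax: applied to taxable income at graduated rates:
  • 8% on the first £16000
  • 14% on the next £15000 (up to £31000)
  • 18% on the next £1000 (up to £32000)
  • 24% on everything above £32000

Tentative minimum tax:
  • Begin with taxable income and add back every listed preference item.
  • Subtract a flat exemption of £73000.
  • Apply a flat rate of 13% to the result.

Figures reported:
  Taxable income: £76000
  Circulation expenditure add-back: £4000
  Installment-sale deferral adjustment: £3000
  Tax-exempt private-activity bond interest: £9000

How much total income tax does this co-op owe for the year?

General income tax:
  £16000 × 8% = £1280
  £15000 × 14% = £2100
  £1000 × 18% = £180
  £44000 × 24% = £10560
  → £14120

Tentative minimum tax:
  Adjusted income: £76000 + £4000 + £3000 + £9000 = £92000
  Less exemption £73000 → base £19000
  £19000 × 13% = £2470

£14120 > £2470, so the general income tax governs.

£14120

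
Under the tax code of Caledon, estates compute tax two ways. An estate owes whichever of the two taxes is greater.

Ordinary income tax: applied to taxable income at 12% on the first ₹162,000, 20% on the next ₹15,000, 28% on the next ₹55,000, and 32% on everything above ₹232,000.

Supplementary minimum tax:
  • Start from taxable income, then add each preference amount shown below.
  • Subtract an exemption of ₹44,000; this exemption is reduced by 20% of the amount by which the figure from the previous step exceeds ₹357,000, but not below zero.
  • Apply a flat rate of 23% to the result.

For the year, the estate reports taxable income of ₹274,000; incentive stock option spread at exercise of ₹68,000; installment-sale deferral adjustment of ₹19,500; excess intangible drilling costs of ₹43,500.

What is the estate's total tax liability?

Supplementary minimum tax:
  Adjusted income: ₹274,000 + ₹68,000 + ₹19,500 + ₹43,500 = ₹405,000
  Exemption: ₹44,000 − 20% × (₹405,000 − ₹357,000) = ₹44,000 − ₹9,600 = ₹34,400
  Base: ₹405,000 − ₹34,400 = ₹370,600
  ₹370,600 × 23% = ₹85,238

Ordinary income tax:
  ₹162,000 × 12% = ₹19,440
  ₹15,000 × 20% = ₹3,000
  ₹55,000 × 28% = ₹15,400
  ₹42,000 × 32% = ₹13,440
  → ₹51,280

₹85,238 > ₹51,280, so the supplementary minimum tax is the binding amount.

₹85,238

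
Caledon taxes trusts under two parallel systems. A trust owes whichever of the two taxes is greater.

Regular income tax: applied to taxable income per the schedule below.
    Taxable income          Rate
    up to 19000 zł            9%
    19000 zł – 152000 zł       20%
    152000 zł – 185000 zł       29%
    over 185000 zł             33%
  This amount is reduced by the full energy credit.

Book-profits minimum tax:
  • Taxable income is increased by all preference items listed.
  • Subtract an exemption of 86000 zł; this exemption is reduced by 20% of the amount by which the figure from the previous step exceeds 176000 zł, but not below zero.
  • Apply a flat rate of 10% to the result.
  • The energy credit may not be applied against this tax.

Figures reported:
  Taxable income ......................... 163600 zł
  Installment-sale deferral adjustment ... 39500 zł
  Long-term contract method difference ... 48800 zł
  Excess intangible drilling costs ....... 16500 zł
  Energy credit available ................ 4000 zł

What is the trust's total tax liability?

27674 zł

Book-profits minimum tax:
  Adjusted income: 163600 zł + 39500 zł + 48800 zł + 16500 zł = 268400 zł
  Exemption: 86000 zł − 20% × (268400 zł − 176000 zł) = 86000 zł − 18480 zł = 67520 zł
  Base: 268400 zł − 67520 zł = 200880 zł
  200880 zł × 10% = 20088 zł

Regular income tax:
  19000 zł × 9% = 1710 zł
  133000 zł × 20% = 26600 zł
  11600 zł × 29% = 3364 zł
  → 31674 zł
  Less energy credit 4000 zł → 27674 zł

27674 zł > 20088 zł, so the regular income tax governs.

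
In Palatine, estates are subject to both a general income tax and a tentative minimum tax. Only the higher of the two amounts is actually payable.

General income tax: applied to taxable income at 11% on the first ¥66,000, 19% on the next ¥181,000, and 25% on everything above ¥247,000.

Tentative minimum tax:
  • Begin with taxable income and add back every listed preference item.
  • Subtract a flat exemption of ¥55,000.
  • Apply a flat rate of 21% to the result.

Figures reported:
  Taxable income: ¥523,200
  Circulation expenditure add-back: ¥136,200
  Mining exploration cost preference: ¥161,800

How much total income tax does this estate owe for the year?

¥160,902

Tentative minimum tax:
  Adjusted income: ¥523,200 + ¥136,200 + ¥161,800 = ¥821,200
  Less exemption ¥55,000 → base ¥766,200
  ¥766,200 × 21% = ¥160,902

General income tax:
  ¥66,000 × 11% = ¥7,260
  ¥181,000 × 19% = ¥34,390
  ¥276,200 × 25% = ¥69,050
  → ¥110,700

¥160,902 > ¥110,700, so the tentative minimum tax is the binding amount.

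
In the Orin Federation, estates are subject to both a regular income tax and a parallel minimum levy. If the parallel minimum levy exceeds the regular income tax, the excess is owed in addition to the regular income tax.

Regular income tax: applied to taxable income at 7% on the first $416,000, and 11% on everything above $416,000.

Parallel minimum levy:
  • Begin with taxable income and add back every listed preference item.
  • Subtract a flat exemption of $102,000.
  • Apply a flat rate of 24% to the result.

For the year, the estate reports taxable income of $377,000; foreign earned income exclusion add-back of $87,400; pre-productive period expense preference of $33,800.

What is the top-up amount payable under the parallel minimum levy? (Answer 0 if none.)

Parallel minimum levy:
  Adjusted income: $377,000 + $87,400 + $33,800 = $498,200
  Less exemption $102,000 → base $396,200
  $396,200 × 24% = $95,088

Regular income tax:
  $377,000 × 7% = $26,390

Excess of parallel minimum levy over regular income tax: $95,088 − $26,390 = $68,698.

$68,698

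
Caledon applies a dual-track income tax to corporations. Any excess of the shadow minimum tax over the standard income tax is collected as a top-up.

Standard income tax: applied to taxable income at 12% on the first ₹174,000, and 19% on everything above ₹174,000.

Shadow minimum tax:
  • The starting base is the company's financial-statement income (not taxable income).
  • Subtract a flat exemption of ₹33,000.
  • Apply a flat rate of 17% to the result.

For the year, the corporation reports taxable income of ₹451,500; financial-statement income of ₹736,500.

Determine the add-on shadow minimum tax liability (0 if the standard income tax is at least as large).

Standard income tax:
  ₹174,000 × 12% = ₹20,880
  ₹277,500 × 19% = ₹52,725
  → ₹73,605

Shadow minimum tax:
  Base (financial-statement income): ₹736,500
  Less exemption ₹33,000 → base ₹703,500
  ₹703,500 × 17% = ₹119,595

Excess of shadow minimum tax over standard income tax: ₹119,595 − ₹73,605 = ₹45,990.

₹45,990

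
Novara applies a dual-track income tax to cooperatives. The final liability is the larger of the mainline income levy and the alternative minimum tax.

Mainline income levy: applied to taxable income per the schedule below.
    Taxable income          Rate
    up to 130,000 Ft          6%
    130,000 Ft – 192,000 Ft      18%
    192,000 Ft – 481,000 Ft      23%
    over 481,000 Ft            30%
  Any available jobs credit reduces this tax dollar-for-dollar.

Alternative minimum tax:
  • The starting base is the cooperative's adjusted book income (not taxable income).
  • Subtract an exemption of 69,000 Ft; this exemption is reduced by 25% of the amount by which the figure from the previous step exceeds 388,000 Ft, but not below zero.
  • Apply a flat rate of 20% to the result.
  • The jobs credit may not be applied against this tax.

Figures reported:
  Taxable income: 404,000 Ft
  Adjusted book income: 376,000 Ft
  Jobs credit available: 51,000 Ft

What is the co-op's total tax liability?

61,400 Ft

Mainline income levy:
  130,000 Ft × 6% = 7,800 Ft
  62,000 Ft × 18% = 11,160 Ft
  212,000 Ft × 23% = 48,760 Ft
  → 67,720 Ft
  Less jobs credit 51,000 Ft → 16,720 Ft

Alternative minimum tax:
  Base (adjusted book income): 376,000 Ft
  Exemption: 376,000 Ft ≤ 388,000 Ft, so full 69,000 Ft applies
  Base: 376,000 Ft − 69,000 Ft = 307,000 Ft
  307,000 Ft × 20% = 61,400 Ft

61,400 Ft > 16,720 Ft, so the alternative minimum tax is the binding amount.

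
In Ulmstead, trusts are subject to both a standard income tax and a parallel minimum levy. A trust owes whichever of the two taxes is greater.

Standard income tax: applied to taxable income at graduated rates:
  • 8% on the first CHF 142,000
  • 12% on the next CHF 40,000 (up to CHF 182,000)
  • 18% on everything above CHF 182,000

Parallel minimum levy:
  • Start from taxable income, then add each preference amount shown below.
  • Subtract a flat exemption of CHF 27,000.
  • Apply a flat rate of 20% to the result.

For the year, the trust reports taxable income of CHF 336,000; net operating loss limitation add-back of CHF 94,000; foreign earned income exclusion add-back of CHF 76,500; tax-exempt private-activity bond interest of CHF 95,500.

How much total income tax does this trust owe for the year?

CHF 115,000

Standard income tax:
  CHF 142,000 × 8% = CHF 11,360
  CHF 40,000 × 12% = CHF 4,800
  CHF 154,000 × 18% = CHF 27,720
  → CHF 43,880

Parallel minimum levy:
  Adjusted income: CHF 336,000 + CHF 94,000 + CHF 76,500 + CHF 95,500 = CHF 602,000
  Less exemption CHF 27,000 → base CHF 575,000
  CHF 575,000 × 20% = CHF 115,000

CHF 115,000 > CHF 43,880, so the parallel minimum levy is the binding amount.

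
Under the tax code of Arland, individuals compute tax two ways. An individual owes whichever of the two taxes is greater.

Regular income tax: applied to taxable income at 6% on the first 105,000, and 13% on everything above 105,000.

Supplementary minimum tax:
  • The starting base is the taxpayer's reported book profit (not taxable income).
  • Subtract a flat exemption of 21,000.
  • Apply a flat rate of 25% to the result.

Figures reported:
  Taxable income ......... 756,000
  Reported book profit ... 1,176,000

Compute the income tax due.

Supplementary minimum tax:
  Base (reported book profit): 1,176,000
  Less exemption 21,000 → base 1,155,000
  1,155,000 × 25% = 288,750

Regular income tax:
  105,000 × 6% = 6,300
  651,000 × 13% = 84,630
  → 90,930

288,750 > 90,930, so the supplementary minimum tax is the binding amount.

288,750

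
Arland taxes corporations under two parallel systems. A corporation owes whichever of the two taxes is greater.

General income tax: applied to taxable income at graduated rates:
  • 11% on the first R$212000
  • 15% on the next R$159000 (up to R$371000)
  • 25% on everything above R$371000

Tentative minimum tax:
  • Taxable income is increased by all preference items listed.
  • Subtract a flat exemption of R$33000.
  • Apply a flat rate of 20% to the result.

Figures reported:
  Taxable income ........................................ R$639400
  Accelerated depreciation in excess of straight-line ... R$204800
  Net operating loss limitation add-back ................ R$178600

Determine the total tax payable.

R$197960

General income tax:
  R$212000 × 11% = R$23320
  R$159000 × 15% = R$23850
  R$268400 × 25% = R$67100
  → R$114270

Tentative minimum tax:
  Adjusted income: R$639400 + R$204800 + R$178600 = R$1022800
  Less exemption R$33000 → base R$989800
  R$989800 × 20% = R$197960

R$197960 > R$114270, so the tentative minimum tax is the binding amount.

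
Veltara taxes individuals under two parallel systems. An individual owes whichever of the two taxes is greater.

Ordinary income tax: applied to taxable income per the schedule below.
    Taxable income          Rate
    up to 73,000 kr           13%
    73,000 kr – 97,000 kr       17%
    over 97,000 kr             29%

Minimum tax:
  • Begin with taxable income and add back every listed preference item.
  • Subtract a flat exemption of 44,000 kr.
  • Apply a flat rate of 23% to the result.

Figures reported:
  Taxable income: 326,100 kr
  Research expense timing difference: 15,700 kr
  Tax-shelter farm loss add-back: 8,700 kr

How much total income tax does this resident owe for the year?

80,009 kr

Minimum tax:
  Adjusted income: 326,100 kr + 15,700 kr + 8,700 kr = 350,500 kr
  Less exemption 44,000 kr → base 306,500 kr
  306,500 kr × 23% = 70,495 kr

Ordinary income tax:
  73,000 kr × 13% = 9,490 kr
  24,000 kr × 17% = 4,080 kr
  229,100 kr × 29% = 66,439 kr
  → 80,009 kr

80,009 kr > 70,495 kr, so the ordinary income tax governs.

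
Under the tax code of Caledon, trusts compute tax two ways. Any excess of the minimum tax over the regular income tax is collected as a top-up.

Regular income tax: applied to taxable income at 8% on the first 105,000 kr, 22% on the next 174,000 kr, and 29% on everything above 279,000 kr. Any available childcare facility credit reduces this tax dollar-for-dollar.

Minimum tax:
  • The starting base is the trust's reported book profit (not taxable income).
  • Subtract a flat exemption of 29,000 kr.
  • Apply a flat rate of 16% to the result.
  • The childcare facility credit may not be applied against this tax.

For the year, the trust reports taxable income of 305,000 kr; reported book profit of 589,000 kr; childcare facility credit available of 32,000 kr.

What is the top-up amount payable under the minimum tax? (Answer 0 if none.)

Regular income tax:
  105,000 kr × 8% = 8,400 kr
  174,000 kr × 22% = 38,280 kr
  26,000 kr × 29% = 7,540 kr
  → 54,220 kr
  Less childcare facility credit 32,000 kr → 22,220 kr

Minimum tax:
  Base (reported book profit): 589,000 kr
  Less exemption 29,000 kr → base 560,000 kr
  560,000 kr × 16% = 89,600 kr

Excess of minimum tax over regular income tax: 89,600 kr − 22,220 kr = 67,380 kr.

67,380 kr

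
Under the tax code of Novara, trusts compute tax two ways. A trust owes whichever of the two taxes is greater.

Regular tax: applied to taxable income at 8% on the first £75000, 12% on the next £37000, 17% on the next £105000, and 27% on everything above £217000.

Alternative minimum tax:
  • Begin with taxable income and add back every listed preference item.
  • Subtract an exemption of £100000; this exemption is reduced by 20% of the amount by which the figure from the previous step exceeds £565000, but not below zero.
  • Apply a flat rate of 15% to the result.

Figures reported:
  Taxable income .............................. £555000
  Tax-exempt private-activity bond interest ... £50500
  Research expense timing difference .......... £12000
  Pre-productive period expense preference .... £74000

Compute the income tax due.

Alternative minimum tax:
  Adjusted income: £555000 + £50500 + £12000 + £74000 = £691500
  Exemption: £100000 − 20% × (£691500 − £565000) = £100000 − £25300 = £74700
  Base: £691500 − £74700 = £616800
  £616800 × 15% = £92520

Regular tax:
  £75000 × 8% = £6000
  £37000 × 12% = £4440
  £105000 × 17% = £17850
  £338000 × 27% = £91260
  → £119550

£119550 > £92520, so the regular tax governs.

£119550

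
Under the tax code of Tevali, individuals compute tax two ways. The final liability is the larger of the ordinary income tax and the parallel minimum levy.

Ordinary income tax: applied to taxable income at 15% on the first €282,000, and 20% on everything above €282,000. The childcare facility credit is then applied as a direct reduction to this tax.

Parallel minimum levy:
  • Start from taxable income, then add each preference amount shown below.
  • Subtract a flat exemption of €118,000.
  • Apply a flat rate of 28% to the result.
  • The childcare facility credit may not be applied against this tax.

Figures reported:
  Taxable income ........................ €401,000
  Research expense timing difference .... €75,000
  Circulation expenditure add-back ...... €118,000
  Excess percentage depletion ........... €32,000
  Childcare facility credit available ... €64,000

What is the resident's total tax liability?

Parallel minimum levy:
  Adjusted income: €401,000 + €75,000 + €118,000 + €32,000 = €626,000
  Less exemption €118,000 → base €508,000
  €508,000 × 28% = €142,240

Ordinary income tax:
  €282,000 × 15% = €42,300
  €119,000 × 20% = €23,800
  → €66,100
  Less childcare facility credit €64,000 → €2,100

€142,240 > €2,100, so the parallel minimum levy is the binding amount.

€142,240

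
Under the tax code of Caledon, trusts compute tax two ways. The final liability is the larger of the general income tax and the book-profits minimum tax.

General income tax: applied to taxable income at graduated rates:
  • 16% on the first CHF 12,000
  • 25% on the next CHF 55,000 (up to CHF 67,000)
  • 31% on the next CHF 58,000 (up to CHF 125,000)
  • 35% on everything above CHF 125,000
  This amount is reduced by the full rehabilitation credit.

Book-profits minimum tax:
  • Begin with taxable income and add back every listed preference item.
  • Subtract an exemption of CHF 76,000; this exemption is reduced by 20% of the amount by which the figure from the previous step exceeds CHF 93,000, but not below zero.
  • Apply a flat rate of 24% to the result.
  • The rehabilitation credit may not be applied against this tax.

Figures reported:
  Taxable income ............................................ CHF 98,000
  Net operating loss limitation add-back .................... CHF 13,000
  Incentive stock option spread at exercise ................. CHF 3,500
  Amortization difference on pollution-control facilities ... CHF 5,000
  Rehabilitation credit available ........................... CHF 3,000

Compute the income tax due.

General income tax:
  CHF 12,000 × 16% = CHF 1,920
  CHF 55,000 × 25% = CHF 13,750
  CHF 31,000 × 31% = CHF 9,610
  → CHF 25,280
  Less rehabilitation credit CHF 3,000 → CHF 22,280

Book-profits minimum tax:
  Adjusted income: CHF 98,000 + CHF 13,000 + CHF 3,500 + CHF 5,000 = CHF 119,500
  Exemption: CHF 76,000 − 20% × (CHF 119,500 − CHF 93,000) = CHF 76,000 − CHF 5,300 = CHF 70,700
  Base: CHF 119,500 − CHF 70,700 = CHF 48,800
  CHF 48,800 × 24% = CHF 11,712

CHF 22,280 > CHF 11,712, so the general income tax governs.

CHF 22,280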